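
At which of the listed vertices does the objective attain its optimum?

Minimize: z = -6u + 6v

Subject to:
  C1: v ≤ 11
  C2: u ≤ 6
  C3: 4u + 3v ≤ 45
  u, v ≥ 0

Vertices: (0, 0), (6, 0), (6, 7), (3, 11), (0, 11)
Evaluating z = -6u + 6v at each vertex:
  (0, 0): z = 0
  (6, 0): z = -36
  (6, 7): z = 6
  (3, 11): z = 48
  (0, 11): z = 66

The smallest value is z = -36, attained at (6, 0).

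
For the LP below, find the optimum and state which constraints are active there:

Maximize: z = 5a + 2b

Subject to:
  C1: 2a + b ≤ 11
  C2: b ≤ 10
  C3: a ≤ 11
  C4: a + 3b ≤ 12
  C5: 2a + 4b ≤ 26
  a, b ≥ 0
Optimal: a = 5.5, b = 0
Binding: C1, b ≥ 0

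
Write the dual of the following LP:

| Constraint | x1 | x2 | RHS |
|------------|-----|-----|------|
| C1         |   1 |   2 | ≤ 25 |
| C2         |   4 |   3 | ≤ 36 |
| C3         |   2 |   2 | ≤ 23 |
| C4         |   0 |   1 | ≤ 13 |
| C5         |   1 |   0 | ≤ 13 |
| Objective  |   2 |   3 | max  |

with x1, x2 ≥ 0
Minimize: z = 25y1 + 36y2 + 23y3 + 13y4 + 13y5

Subject to:
  C1: -y1 - 4y2 - 2y3 - y5 ≤ -2
  C2: -2y1 - 3y2 - 2y3 - y4 ≤ -3
  y1, y2, y3, y4, y5 ≥ 0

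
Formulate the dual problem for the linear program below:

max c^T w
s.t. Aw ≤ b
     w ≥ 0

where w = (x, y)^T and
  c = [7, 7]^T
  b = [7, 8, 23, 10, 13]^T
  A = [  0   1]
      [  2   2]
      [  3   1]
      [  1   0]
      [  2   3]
Minimize: z = 7y1 + 8y2 + 23y3 + 10y4 + 13y5

Subject to:
  C1: -2y2 - 3y3 - y4 - 2y5 ≤ -7
  C2: -y1 - 2y2 - y3 - 3y5 ≤ -7
  y1, y2, y3, y4, y5 ≥ 0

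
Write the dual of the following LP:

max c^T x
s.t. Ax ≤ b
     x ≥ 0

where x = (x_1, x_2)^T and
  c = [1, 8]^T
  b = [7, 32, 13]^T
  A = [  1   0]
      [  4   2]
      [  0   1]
Minimize: z = 7y1 + 32y2 + 13y3

Subject to:
  C1: -y1 - 4y2 ≤ -1
  C2: -2y2 - y3 ≤ -8
  y1, y2, y3 ≥ 0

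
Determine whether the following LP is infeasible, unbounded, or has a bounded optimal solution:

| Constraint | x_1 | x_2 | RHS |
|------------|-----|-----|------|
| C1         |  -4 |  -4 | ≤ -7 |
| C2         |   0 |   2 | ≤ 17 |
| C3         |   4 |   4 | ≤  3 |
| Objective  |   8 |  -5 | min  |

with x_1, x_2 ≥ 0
C3 requires 4x_1 + 4x_2 ≤ 3, while C1 (-4x_1 - 4x_2 ≤ -7) is equivalent to 4x_1 + 4x_2 ≥ 7. Together they would need 7 ≤ 4x_1 + 4x_2 ≤ 3, which is impossible since 7 > 3. No point satisfies all constraints.

Infeasible: no point satisfies all constraints simultaneously.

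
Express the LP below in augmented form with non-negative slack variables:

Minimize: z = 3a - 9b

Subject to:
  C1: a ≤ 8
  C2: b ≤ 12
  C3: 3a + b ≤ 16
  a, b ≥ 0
min z = 3a - 9b

s.t.
  a + s1 = 8
  b + s2 = 12
  3a + b + s3 = 16
  a, b, s1, s2, s3 ≥ 0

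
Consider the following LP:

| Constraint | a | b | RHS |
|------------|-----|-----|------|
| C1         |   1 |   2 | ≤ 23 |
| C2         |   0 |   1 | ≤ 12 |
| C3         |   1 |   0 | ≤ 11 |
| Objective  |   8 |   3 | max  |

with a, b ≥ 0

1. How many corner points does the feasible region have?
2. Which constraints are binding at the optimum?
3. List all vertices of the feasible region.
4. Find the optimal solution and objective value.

1. 4
2. C1, C3
3. (0, 0), (11, 0), (11, 6), (0, 11.5)
4. a = 11, b = 6, z = 106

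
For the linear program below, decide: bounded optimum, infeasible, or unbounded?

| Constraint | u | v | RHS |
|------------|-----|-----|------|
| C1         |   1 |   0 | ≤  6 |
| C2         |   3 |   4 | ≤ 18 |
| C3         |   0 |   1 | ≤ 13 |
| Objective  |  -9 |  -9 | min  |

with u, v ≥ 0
The point (6, 0) satisfies every constraint, so the LP is feasible; the constraints give u ≤ 6 and v ≤ 13, which with u, v ≥ 0 keep the feasible region inside a bounded box. A feasible, bounded LP attains a finite optimum at a vertex.

Evaluating z = -9u - 9v at each vertex:
  (0, 0): z = 0
  (6, 0): z = -54
  (0, 4.5): z = -40.5

The LP has an optimal solution: (6, 0) with z = -54.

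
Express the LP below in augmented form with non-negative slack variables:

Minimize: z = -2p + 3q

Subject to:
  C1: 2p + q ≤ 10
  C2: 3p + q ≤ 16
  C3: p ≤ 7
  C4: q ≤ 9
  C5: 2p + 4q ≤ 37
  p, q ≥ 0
min z = -2p + 3q

s.t.
  2p + q + s1 = 10
  3p + q + s2 = 16
  p + s3 = 7
  q + s4 = 9
  2p + 4q + s5 = 37
  p, q, s1, s2, s3, s4, s5 ≥ 0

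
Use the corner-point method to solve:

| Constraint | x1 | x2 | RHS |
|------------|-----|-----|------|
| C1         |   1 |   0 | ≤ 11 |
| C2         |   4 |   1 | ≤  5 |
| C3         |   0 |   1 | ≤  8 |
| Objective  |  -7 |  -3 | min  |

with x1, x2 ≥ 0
Each vertex is the intersection of two constraint boundaries that also satisfies all remaining constraints:
  x1 = 0 and x2 = 0 → (0, 0)
  4x1 + x2 = 5 and x2 = 0 → (1.25, 0)
  4x1 + x2 = 5 and x1 = 0 → (0, 5)

Evaluating z = -7x1 - 3x2 at each vertex:
  (0, 0): z = 0
  (1.25, 0): z = -8.75
  (0, 5): z = -15

The minimum is at (0, 5) with z = -15.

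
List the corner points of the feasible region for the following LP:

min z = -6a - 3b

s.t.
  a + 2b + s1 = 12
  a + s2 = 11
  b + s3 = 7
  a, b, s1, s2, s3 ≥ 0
Each vertex is the intersection of two constraint boundaries that also satisfies all remaining constraints:
  a = 0 and b = 0 → (0, 0)
  a = 11 and b = 0 → (11, 0)
  a + 2b = 12 and a = 11 → (11, 0.5)
  a + 2b = 12 and a = 0 → (0, 6)

Vertices: (0, 0), (11, 0), (11, 0.5), (0, 6)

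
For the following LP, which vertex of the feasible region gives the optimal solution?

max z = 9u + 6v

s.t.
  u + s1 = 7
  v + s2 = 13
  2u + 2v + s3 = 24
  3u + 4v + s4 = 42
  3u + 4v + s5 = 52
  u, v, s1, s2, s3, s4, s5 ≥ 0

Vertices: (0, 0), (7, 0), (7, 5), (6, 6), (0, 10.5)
(7, 5) with z = 93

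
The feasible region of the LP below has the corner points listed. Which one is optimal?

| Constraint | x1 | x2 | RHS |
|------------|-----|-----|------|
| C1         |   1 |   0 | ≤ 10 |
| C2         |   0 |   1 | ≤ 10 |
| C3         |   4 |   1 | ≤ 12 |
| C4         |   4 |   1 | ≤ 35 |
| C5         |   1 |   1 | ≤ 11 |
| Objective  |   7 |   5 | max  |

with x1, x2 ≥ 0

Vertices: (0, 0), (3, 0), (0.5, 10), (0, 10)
Evaluating z = 7x1 + 5x2 at each vertex:
  (0, 0): z = 0
  (3, 0): z = 21
  (0.5, 10): z = 53.5
  (0, 10): z = 50

The largest value is z = 53.5, attained at (0.5, 10).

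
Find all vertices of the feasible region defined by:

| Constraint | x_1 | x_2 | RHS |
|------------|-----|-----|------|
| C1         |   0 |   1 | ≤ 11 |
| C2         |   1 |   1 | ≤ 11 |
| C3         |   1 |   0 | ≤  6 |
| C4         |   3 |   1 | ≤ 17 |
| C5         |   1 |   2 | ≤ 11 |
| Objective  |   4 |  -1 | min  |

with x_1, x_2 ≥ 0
Each vertex is the intersection of two constraint boundaries that also satisfies all remaining constraints:
  x_1 = 0 and x_2 = 0 → (0, 0)
  3x_1 + x_2 = 17 and x_2 = 0 → (5.667, 0)
  3x_1 + x_2 = 17 and x_1 + 2x_2 = 11 → (4.6, 3.2)
  x_1 + 2x_2 = 11 and x_1 = 0 → (0, 5.5)

Vertices: (0, 0), (5.667, 0), (4.6, 3.2), (0, 5.5)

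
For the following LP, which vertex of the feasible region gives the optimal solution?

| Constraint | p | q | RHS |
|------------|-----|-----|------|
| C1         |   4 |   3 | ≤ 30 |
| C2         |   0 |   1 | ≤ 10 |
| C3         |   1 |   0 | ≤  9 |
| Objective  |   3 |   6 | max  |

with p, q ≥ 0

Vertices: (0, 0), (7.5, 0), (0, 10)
(0, 10) with z = 60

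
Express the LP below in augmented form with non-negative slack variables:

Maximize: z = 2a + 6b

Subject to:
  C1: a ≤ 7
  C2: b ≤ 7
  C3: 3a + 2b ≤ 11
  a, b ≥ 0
max z = 2a + 6b

s.t.
  a + s1 = 7
  b + s2 = 7
  3a + 2b + s3 = 11
  a, b, s1, s2, s3 ≥ 0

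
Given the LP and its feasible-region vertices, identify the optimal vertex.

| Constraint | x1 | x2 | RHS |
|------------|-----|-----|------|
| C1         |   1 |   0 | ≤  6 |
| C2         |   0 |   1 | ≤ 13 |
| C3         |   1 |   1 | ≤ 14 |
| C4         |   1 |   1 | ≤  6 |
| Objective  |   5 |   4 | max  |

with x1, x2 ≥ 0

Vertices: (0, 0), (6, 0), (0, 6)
(6, 0) with z = 30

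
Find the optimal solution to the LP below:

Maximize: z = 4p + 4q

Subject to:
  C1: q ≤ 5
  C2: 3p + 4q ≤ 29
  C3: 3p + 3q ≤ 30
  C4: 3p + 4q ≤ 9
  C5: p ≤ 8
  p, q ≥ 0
p = 3, q = 0, z = 12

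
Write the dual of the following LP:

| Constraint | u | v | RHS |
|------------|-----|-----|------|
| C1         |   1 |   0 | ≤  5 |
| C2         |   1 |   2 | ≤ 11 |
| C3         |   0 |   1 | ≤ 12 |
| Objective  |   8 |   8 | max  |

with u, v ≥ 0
Minimize: z = 5y1 + 11y2 + 12y3

Subject to:
  C1: -y1 - y2 ≤ -8
  C2: -2y2 - y3 ≤ -8
  y1, y2, y3 ≥ 0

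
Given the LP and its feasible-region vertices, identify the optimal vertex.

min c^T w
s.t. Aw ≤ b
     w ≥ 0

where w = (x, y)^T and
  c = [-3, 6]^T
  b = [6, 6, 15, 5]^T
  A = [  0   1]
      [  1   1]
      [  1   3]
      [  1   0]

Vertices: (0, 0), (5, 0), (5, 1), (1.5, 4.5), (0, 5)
Evaluating z = -3x + 6y at each vertex:
  (0, 0): z = 0
  (5, 0): z = -15
  (5, 1): z = -9
  (1.5, 4.5): z = 22.5
  (0, 5): z = 30

The smallest value is z = -15, attained at (5, 0).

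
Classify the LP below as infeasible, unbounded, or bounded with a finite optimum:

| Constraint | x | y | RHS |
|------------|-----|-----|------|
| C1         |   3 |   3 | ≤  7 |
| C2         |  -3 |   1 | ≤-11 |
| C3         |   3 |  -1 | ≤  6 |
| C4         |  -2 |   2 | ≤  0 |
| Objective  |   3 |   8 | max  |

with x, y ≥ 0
C3 requires 3x - y ≤ 6, while C2 (-3x + y ≤ -11) is equivalent to 3x - y ≥ 11. Together they would need 11 ≤ 3x - y ≤ 6, which is impossible since 11 > 6. No point satisfies all constraints.

Infeasible: no point satisfies all constraints simultaneously.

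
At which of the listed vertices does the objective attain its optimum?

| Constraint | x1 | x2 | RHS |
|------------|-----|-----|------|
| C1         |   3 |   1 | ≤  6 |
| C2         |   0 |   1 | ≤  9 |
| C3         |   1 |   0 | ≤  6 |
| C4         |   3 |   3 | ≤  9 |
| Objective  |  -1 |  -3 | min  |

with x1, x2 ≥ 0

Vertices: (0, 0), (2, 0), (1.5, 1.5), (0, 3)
Evaluating z = -x1 - 3x2 at each vertex:
  (0, 0): z = 0
  (2, 0): z = -2
  (1.5, 1.5): z = -6
  (0, 3): z = -9

The smallest value is z = -9, attained at (0, 3).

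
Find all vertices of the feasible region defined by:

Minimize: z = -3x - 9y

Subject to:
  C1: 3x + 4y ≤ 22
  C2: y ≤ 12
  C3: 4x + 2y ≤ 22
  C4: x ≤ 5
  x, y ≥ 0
Each vertex is the intersection of two constraint boundaries that also satisfies all remaining constraints:
  x = 0 and y = 0 → (0, 0)
  x = 5 and y = 0 → (5, 0)
  4x + 2y = 22 and x = 5 → (5, 1)
  3x + 4y = 22 and 4x + 2y = 22 → (4.4, 2.2)
  3x + 4y = 22 and x = 0 → (0, 5.5)

Vertices: (0, 0), (5, 0), (5, 1), (4.4, 2.2), (0, 5.5)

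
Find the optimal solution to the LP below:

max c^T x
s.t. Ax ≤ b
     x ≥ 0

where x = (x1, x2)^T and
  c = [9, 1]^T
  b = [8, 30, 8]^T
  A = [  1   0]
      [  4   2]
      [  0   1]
x1 = 7.5, x2 = 0, z = 67.5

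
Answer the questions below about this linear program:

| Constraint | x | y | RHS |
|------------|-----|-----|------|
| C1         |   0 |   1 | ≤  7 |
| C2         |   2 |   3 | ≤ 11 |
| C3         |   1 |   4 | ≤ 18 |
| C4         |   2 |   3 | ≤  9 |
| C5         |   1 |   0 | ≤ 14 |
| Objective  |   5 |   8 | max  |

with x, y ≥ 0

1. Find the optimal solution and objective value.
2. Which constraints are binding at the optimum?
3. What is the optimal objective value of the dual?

1. x = 0, y = 3, z = 24
2. C4, x ≥ 0
3. 24 (by strong duality, equal to the primal optimum)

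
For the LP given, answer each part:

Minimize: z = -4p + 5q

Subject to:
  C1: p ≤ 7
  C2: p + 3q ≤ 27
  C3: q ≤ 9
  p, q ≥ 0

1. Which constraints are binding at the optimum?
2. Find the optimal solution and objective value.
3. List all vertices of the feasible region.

1. C1, q ≥ 0
2. p = 7, q = 0, z = -28
3. (0, 0), (7, 0), (7, 6.667), (0, 9)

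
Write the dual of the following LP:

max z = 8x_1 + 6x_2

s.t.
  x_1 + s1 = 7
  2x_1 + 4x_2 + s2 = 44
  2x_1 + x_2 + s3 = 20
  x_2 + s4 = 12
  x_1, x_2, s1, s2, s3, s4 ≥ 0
Minimize: z = 7y1 + 44y2 + 20y3 + 12y4

Subject to:
  C1: -y1 - 2y2 - 2y3 ≤ -8
  C2: -4y2 - y3 - y4 ≤ -6
  y1, y2, y3, y4 ≥ 0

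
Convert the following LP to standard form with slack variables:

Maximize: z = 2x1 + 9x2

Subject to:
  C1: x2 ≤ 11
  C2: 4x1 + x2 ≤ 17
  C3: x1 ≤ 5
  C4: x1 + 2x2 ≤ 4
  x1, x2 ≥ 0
max z = 2x1 + 9x2

s.t.
  x2 + s1 = 11
  4x1 + x2 + s2 = 17
  x1 + s3 = 5
  x1 + 2x2 + s4 = 4
  x1, x2, s1, s2, s3, s4 ≥ 0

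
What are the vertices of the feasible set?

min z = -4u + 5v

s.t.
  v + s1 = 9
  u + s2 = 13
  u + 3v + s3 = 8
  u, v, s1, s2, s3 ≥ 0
Each vertex is the intersection of two constraint boundaries that also satisfies all remaining constraints:
  u = 0 and v = 0 → (0, 0)
  u + 3v = 8 and v = 0 → (8, 0)
  u + 3v = 8 and u = 0 → (0, 2.667)

Vertices: (0, 0), (8, 0), (0, 2.667)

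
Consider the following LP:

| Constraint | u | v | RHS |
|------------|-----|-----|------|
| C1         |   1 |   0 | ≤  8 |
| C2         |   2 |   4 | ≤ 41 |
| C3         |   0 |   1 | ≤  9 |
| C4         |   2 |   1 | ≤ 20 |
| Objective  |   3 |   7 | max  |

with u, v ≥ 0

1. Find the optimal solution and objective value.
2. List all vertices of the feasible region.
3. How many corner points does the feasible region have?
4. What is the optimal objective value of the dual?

1. u = 2.5, v = 9, z = 70.5
2. (0, 0), (8, 0), (8, 4), (6.5, 7), (2.5, 9), (0, 9)
3. 6
4. 70.5 (by strong duality, equal to the primal optimum)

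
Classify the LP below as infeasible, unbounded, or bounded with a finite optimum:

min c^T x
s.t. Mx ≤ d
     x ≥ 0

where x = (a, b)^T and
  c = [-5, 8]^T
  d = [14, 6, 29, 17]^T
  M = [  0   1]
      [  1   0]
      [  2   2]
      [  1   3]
The point (6, 0) satisfies every constraint, so the LP is feasible; the constraints give a ≤ 6 and b ≤ 14, which with a, b ≥ 0 keep the feasible region inside a bounded box. A feasible, bounded LP attains a finite optimum at a vertex.

Feasible with finite optimum z* = -30 at (6, 0).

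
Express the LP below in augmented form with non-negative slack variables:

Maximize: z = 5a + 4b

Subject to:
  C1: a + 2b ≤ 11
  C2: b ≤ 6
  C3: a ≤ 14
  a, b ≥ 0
max z = 5a + 4b

s.t.
  a + 2b + s1 = 11
  b + s2 = 6
  a + s3 = 14
  a, b, s1, s2, s3 ≥ 0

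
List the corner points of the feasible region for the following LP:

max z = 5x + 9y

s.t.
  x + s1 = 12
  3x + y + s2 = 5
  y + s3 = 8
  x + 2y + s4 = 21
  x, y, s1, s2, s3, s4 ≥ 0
Each vertex is the intersection of two constraint boundaries that also satisfies all remaining constraints:
  x = 0 and y = 0 → (0, 0)
  3x + y = 5 and y = 0 → (1.667, 0)
  3x + y = 5 and x = 0 → (0, 5)

Vertices: (0, 0), (1.667, 0), (0, 5)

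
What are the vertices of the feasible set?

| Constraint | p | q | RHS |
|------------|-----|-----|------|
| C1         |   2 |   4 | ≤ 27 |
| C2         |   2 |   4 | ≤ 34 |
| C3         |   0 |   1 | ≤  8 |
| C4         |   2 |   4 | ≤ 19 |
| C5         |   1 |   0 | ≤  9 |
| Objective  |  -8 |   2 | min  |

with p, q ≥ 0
Each vertex is the intersection of two constraint boundaries that also satisfies all remaining constraints:
  p = 0 and q = 0 → (0, 0)
  p = 9 and q = 0 → (9, 0)
  2p + 4q = 19 and p = 9 → (9, 0.25)
  2p + 4q = 19 and p = 0 → (0, 4.75)

Vertices: (0, 0), (9, 0), (9, 0.25), (0, 4.75)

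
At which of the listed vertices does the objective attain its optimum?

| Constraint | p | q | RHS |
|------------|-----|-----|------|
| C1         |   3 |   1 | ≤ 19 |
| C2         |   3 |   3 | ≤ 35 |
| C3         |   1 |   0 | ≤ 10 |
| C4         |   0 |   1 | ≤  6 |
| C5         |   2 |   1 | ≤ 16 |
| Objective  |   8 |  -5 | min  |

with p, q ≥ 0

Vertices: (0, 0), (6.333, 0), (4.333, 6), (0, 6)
(0, 6) with z = -30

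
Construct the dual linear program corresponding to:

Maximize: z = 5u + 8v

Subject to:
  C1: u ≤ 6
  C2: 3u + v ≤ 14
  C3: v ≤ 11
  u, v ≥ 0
Minimize: z = 6y1 + 14y2 + 11y3

Subject to:
  C1: -y1 - 3y2 ≤ -5
  C2: -y2 - y3 ≤ -8
  y1, y2, y3 ≥ 0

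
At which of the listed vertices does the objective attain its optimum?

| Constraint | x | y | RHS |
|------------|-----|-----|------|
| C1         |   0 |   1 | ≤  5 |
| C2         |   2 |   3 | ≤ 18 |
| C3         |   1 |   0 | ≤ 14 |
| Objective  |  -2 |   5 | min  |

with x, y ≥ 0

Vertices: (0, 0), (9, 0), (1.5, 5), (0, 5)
(9, 0) with z = -18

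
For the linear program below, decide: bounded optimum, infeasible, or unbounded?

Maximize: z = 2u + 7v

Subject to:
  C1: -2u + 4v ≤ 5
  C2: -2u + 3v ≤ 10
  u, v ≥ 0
Feasible point: (0, 0) satisfies every constraint, so the LP is feasible.
Direction d = (1, 0): for each constraint row a, a·d ≤ 0 —
  (-2)(1) + (4)(0) = -2 ≤ 0
  (-2)(1) + (3)(0) = -2 ≤ 0
and d ≥ 0, so (0, 0) + t·d stays feasible for every t ≥ 0. Along this ray z = 2u + 7v changes by 2 per unit t, so z → +∞.

The LP is unbounded; z can be made arbitrarily large.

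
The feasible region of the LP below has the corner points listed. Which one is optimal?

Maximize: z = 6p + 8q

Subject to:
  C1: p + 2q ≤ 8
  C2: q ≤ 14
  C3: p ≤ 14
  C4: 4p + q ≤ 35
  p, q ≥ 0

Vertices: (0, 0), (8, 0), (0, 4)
Evaluating z = 6p + 8q at each vertex:
  (0, 0): z = 0
  (8, 0): z = 48
  (0, 4): z = 32

The largest value is z = 48, attained at (8, 0).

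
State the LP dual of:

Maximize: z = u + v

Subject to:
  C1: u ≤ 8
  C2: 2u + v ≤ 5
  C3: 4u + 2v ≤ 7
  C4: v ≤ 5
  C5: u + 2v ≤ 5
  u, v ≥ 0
Minimize: z = 8y1 + 5y2 + 7y3 + 5y4 + 5y5

Subject to:
  C1: -y1 - 2y2 - 4y3 - y5 ≤ -1
  C2: -y2 - 2y3 - y4 - 2y5 ≤ -1
  y1, y2, y3, y4, y5 ≥ 0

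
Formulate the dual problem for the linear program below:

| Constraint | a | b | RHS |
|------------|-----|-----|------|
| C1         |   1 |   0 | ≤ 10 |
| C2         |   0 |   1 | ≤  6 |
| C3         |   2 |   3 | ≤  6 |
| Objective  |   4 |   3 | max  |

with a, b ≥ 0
Minimize: z = 10y1 + 6y2 + 6y3

Subject to:
  C1: -y1 - 2y3 ≤ -4
  C2: -y2 - 3y3 ≤ -3
  y1, y2, y3 ≥ 0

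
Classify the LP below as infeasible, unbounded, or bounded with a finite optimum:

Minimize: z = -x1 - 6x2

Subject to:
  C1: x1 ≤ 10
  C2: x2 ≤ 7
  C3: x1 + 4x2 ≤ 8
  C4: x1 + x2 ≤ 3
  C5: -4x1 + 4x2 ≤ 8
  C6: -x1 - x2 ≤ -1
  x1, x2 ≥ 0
The point (0, 2) satisfies every constraint, so the LP is feasible; the constraints give x1 ≤ 10 and x2 ≤ 7, which with x1, x2 ≥ 0 keep the feasible region inside a bounded box. A feasible, bounded LP attains a finite optimum at a vertex.

Evaluating z = -x1 - 6x2 at each vertex:
  (1, 0): z = -1
  (3, 0): z = -3
  (1.333, 1.667): z = -11.33
  (0, 2): z = -12
  (0, 1): z = -6

Bounded optimum: z* = -12 at (0, 2).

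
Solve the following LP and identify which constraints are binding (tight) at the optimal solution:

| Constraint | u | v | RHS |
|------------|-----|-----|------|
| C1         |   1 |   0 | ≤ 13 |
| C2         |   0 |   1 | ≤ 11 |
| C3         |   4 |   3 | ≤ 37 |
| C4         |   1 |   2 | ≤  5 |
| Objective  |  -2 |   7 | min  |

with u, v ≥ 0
Optimal: u = 5, v = 0
Slack at optimum:
  C1: slack = 8
  C2: slack = 11
  C3: slack = 17
  C4: slack = 0 (binding)
  u ≥ 0: u = 5
  v ≥ 0: v = 0 (binding)
Binding constraints: C4, v ≥ 0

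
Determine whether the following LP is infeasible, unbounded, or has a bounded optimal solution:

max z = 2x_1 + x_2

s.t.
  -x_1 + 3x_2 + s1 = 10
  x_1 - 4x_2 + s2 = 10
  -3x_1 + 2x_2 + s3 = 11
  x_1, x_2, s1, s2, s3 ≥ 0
Feasible point: (0, 0) satisfies every constraint, so the LP is feasible.
Direction d = (3, 1): for each constraint row a, a·d ≤ 0 —
  (-1)(3) + (3)(1) = 0 ≤ 0
  (1)(3) + (-4)(1) = -1 ≤ 0
  (-3)(3) + (2)(1) = -7 ≤ 0
and d ≥ 0, so (0, 0) + t·d stays feasible for every t ≥ 0. Along this ray z = 2x_1 + x_2 changes by 7 per unit t, so z → +∞.

Unbounded: there is a feasible ray along which z → +∞.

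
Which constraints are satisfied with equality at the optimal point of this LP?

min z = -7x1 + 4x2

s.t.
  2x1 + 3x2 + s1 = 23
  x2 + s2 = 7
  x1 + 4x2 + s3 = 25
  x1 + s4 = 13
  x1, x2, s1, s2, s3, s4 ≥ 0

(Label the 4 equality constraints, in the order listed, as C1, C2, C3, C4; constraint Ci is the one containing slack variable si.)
Optimal: x1 = 11.5, x2 = 0
Binding: C1, x2 ≥ 0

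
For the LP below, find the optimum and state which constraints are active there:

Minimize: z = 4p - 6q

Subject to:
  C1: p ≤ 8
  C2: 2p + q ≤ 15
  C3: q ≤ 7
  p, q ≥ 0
Optimal: p = 0, q = 7
Binding: C3, p ≥ 0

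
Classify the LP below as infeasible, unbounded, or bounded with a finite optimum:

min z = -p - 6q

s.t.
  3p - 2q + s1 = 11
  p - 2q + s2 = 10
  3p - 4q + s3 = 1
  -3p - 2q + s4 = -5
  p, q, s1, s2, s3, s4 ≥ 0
Feasible point: (1, 1) satisfies every constraint, so the LP is feasible.
Direction d = (0, 1): for each constraint row a, a·d ≤ 0 —
  (3)(0) + (-2)(1) = -2 ≤ 0
  (1)(0) + (-2)(1) = -2 ≤ 0
  (3)(0) + (-4)(1) = -4 ≤ 0
  (-3)(0) + (-2)(1) = -2 ≤ 0
and d ≥ 0, so (1, 1) + t·d stays feasible for every t ≥ 0. Along this ray z = -p - 6q changes by -6 per unit t, so z → −∞.

The LP is unbounded; z can be made arbitrarily small.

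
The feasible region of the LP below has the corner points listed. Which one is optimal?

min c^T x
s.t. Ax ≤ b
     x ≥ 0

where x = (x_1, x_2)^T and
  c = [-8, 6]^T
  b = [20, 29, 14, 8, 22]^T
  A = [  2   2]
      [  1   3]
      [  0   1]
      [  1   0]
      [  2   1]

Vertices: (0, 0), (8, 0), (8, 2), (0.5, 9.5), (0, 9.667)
Evaluating z = -8x_1 + 6x_2 at each vertex:
  (0, 0): z = 0
  (8, 0): z = -64
  (8, 2): z = -52
  (0.5, 9.5): z = 53
  (0, 9.667): z = 58

The smallest value is z = -64, attained at (8, 0).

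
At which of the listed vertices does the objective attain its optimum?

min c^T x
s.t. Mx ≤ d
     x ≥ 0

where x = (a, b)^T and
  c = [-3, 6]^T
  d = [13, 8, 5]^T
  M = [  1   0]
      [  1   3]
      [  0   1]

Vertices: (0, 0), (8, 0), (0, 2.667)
Evaluating z = -3a + 6b at each vertex:
  (0, 0): z = 0
  (8, 0): z = -24
  (0, 2.667): z = 16

The smallest value is z = -24, attained at (8, 0).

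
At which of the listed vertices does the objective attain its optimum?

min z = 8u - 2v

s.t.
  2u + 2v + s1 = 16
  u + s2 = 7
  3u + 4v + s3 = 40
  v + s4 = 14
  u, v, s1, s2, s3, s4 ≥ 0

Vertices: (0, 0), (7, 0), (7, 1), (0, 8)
Evaluating z = 8u - 2v at each vertex:
  (0, 0): z = 0
  (7, 0): z = 56
  (7, 1): z = 54
  (0, 8): z = -16

The smallest value is z = -16, attained at (0, 8).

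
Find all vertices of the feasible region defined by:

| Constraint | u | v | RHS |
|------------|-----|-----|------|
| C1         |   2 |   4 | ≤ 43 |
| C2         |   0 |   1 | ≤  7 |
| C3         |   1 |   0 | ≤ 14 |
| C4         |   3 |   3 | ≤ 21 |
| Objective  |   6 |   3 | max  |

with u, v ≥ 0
Each vertex is the intersection of two constraint boundaries that also satisfies all remaining constraints:
  u = 0 and v = 0 → (0, 0)
  3u + 3v = 21 and v = 0 → (7, 0)
  v = 7 and 3u + 3v = 21 → (0, 7)

Vertices: (0, 0), (7, 0), (0, 7)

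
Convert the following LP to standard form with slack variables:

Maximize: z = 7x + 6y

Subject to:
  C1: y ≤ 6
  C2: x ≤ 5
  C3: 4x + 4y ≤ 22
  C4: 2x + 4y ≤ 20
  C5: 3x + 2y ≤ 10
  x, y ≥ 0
max z = 7x + 6y

s.t.
  y + s1 = 6
  x + s2 = 5
  4x + 4y + s3 = 22
  2x + 4y + s4 = 20
  3x + 2y + s5 = 10
  x, y, s1, s2, s3, s4, s5 ≥ 0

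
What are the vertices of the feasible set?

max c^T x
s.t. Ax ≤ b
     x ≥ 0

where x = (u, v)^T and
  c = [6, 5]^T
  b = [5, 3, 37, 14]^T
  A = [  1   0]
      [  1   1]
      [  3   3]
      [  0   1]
Each vertex is the intersection of two constraint boundaries that also satisfies all remaining constraints:
  u = 0 and v = 0 → (0, 0)
  u + v = 3 and v = 0 → (3, 0)
  u + v = 3 and u = 0 → (0, 3)

Vertices: (0, 0), (3, 0), (0, 3)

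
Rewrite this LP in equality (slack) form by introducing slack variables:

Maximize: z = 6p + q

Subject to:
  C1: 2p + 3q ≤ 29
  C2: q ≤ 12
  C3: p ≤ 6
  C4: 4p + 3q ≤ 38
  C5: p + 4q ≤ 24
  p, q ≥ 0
max z = 6p + q

s.t.
  2p + 3q + s1 = 29
  q + s2 = 12
  p + s3 = 6
  4p + 3q + s4 = 38
  p + 4q + s5 = 24
  p, q, s1, s2, s3, s4, s5 ≥ 0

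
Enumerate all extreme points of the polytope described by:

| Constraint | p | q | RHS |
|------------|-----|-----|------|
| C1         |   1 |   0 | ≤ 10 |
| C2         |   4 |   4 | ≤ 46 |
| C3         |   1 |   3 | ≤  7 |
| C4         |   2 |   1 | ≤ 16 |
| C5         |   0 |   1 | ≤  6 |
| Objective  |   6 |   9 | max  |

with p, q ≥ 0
Each vertex is the intersection of two constraint boundaries that also satisfies all remaining constraints:
  p = 0 and q = 0 → (0, 0)
  p + 3q = 7 and q = 0 → (7, 0)
  p + 3q = 7 and p = 0 → (0, 2.333)

Vertices: (0, 0), (7, 0), (0, 2.333)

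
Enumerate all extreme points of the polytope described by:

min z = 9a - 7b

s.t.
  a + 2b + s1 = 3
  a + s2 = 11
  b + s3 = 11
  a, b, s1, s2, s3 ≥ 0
Each vertex is the intersection of two constraint boundaries that also satisfies all remaining constraints:
  a = 0 and b = 0 → (0, 0)
  a + 2b = 3 and b = 0 → (3, 0)
  a + 2b = 3 and a = 0 → (0, 1.5)

Vertices: (0, 0), (3, 0), (0, 1.5)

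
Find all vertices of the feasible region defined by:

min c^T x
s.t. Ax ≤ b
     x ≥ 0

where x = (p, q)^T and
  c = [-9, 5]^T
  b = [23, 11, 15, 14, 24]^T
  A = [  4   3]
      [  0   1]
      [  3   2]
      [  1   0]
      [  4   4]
Each vertex is the intersection of two constraint boundaries that also satisfies all remaining constraints:
  p = 0 and q = 0 → (0, 0)
  3p + 2q = 15 and q = 0 → (5, 0)
  3p + 2q = 15 and 4p + 4q = 24 → (3, 3)
  4p + 4q = 24 and p = 0 → (0, 6)

Vertices: (0, 0), (5, 0), (3, 3), (0, 6)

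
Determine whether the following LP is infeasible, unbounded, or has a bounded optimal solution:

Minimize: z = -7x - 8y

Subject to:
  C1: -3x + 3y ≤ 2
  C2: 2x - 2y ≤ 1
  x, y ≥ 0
Feasible point: (0, 0) satisfies every constraint, so the LP is feasible.
Direction d = (1, 1): for each constraint row a, a·d ≤ 0 —
  (-3)(1) + (3)(1) = 0 ≤ 0
  (2)(1) + (-2)(1) = 0 ≤ 0
and d ≥ 0, so (0, 0) + t·d stays feasible for every t ≥ 0. Along this ray z = -7x - 8y changes by -15 per unit t, so z → −∞.

Unbounded — the objective can decrease without bound over the feasible region.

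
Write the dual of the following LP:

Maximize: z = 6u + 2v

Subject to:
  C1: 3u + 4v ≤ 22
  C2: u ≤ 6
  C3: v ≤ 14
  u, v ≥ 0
Minimize: z = 22y1 + 6y2 + 14y3

Subject to:
  C1: -3y1 - y2 ≤ -6
  C2: -4y1 - y3 ≤ -2
  y1, y2, y3 ≥ 0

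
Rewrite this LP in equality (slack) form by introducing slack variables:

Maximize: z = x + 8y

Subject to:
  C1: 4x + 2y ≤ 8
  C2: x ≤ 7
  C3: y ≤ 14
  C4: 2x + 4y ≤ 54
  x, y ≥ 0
max z = x + 8y

s.t.
  4x + 2y + s1 = 8
  x + s2 = 7
  y + s3 = 14
  2x + 4y + s4 = 54
  x, y, s1, s2, s3, s4 ≥ 0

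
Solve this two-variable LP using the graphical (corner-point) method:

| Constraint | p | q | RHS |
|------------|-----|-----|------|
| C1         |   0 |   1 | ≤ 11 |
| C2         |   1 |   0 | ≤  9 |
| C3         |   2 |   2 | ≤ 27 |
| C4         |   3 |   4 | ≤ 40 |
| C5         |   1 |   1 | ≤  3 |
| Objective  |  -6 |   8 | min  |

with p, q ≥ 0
Each vertex is the intersection of two constraint boundaries that also satisfies all remaining constraints:
  p = 0 and q = 0 → (0, 0)
  p + q = 3 and q = 0 → (3, 0)
  p + q = 3 and p = 0 → (0, 3)

Evaluating z = -6p + 8q at each vertex:
  (0, 0): z = 0
  (3, 0): z = -18
  (0, 3): z = 24

The minimum is at (3, 0) with z = -18.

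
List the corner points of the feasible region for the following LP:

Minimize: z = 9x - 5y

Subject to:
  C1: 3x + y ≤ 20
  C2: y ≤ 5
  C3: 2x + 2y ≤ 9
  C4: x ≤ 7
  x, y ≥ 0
Each vertex is the intersection of two constraint boundaries that also satisfies all remaining constraints:
  x = 0 and y = 0 → (0, 0)
  2x + 2y = 9 and y = 0 → (4.5, 0)
  2x + 2y = 9 and x = 0 → (0, 4.5)

Vertices: (0, 0), (4.5, 0), (0, 4.5)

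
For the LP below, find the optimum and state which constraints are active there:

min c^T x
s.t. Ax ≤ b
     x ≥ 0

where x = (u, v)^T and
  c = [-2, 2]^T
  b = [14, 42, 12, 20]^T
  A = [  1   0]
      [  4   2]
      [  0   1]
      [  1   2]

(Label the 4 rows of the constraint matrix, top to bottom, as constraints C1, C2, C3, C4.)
Optimal: u = 10.5, v = 0
Slack at optimum:
  C1: slack = 3.5
  C2: slack = 0 (binding)
  C3: slack = 12
  C4: slack = 9.5
  u ≥ 0: u = 10.5
  v ≥ 0: v = 0 (binding)
Binding constraints: C2, v ≥ 0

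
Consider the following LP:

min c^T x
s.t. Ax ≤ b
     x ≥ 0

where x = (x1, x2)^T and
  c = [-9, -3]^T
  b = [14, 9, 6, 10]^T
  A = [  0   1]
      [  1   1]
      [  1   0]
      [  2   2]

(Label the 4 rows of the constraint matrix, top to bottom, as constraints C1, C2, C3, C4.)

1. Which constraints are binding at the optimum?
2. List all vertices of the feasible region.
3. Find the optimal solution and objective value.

1. C4, x2 ≥ 0
2. (0, 0), (5, 0), (0, 5)
3. x1 = 5, x2 = 0, z = -45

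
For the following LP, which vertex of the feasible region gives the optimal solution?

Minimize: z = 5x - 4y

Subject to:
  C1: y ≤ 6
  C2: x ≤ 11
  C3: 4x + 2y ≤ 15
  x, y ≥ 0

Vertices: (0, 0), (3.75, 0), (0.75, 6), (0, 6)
Evaluating z = 5x - 4y at each vertex:
  (0, 0): z = 0
  (3.75, 0): z = 18.75
  (0.75, 6): z = -20.25
  (0, 6): z = -24

The smallest value is z = -24, attained at (0, 6).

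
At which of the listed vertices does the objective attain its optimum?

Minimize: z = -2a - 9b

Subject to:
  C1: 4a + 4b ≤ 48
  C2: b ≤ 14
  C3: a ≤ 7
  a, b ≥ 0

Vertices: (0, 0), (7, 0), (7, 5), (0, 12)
(0, 12) with z = -108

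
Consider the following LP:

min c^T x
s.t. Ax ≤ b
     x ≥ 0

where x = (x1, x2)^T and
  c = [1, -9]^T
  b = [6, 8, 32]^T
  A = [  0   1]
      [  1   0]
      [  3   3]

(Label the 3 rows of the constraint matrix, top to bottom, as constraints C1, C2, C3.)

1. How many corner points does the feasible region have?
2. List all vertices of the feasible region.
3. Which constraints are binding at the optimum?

1. 5
2. (0, 0), (8, 0), (8, 2.667), (4.667, 6), (0, 6)
3. C1, x1 ≥ 0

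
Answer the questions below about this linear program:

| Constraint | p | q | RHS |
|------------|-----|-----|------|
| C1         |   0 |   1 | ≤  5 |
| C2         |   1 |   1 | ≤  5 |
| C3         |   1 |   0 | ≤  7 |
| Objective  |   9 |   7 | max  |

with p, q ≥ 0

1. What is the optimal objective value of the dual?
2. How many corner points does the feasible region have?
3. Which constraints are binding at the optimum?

1. 45 (by strong duality, equal to the primal optimum)
2. 3
3. C2, q ≥ 0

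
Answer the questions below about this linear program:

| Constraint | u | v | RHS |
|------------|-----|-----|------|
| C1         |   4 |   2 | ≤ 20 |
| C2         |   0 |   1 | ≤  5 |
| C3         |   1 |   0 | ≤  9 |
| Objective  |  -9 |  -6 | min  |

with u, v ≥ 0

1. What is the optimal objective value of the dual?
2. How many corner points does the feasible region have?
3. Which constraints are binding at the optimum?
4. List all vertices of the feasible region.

1. -52.5 (by strong duality, equal to the primal optimum)
2. 4
3. C1, C2
4. (0, 0), (5, 0), (2.5, 5), (0, 5)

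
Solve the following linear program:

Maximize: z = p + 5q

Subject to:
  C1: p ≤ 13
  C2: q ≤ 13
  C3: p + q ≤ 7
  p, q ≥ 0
p = 0, q = 7, z = 35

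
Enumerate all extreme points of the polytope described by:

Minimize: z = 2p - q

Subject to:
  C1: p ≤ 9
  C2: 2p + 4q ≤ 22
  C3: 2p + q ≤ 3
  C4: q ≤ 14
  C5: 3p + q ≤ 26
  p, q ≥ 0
Each vertex is the intersection of two constraint boundaries that also satisfies all remaining constraints:
  p = 0 and q = 0 → (0, 0)
  2p + q = 3 and q = 0 → (1.5, 0)
  2p + q = 3 and p = 0 → (0, 3)

Vertices: (0, 0), (1.5, 0), (0, 3)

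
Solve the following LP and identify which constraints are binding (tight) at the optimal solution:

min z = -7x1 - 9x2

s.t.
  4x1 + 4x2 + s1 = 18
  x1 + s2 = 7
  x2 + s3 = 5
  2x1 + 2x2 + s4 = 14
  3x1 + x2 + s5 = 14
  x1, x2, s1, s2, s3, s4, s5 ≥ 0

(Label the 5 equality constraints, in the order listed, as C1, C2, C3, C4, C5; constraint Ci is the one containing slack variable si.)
Optimal: x1 = 0, x2 = 4.5
Binding: C1, x1 ≥ 0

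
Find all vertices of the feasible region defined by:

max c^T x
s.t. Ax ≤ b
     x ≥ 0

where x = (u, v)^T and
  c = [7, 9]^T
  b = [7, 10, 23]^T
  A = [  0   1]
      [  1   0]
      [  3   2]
Each vertex is the intersection of two constraint boundaries that also satisfies all remaining constraints:
  u = 0 and v = 0 → (0, 0)
  3u + 2v = 23 and v = 0 → (7.667, 0)
  v = 7 and 3u + 2v = 23 → (3, 7)
  v = 7 and u = 0 → (0, 7)

Vertices: (0, 0), (7.667, 0), (3, 7), (0, 7)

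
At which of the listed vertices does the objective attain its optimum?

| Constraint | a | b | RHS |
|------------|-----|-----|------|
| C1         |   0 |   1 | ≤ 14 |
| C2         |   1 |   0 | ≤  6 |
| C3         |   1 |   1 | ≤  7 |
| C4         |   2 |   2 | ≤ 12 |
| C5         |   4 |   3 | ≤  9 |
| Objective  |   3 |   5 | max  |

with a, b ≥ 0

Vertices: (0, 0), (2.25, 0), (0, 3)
(0, 3) with z = 15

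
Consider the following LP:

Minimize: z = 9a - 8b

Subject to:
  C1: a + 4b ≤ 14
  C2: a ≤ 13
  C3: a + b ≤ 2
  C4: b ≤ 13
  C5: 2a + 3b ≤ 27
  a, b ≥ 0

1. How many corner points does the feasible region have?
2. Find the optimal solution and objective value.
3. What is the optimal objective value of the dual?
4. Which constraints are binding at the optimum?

1. 3
2. a = 0, b = 2, z = -16
3. -16 (by strong duality, equal to the primal optimum)
4. C3, a ≥ 0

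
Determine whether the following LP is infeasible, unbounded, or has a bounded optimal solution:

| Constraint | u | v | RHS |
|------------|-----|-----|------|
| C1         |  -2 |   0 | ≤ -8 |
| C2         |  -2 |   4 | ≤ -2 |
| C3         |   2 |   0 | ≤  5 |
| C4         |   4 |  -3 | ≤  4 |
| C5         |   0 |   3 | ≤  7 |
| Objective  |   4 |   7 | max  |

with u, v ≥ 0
C3 requires 2u ≤ 5, while C1 (-2u ≤ -8) is equivalent to 2u ≥ 8. Together they would need 8 ≤ 2u ≤ 5, which is impossible since 8 > 5. No point satisfies all constraints.

The feasible region is empty; the LP is infeasible.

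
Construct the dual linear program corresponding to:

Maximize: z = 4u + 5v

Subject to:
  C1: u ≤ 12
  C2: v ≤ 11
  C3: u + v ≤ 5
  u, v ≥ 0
Minimize: z = 12y1 + 11y2 + 5y3

Subject to:
  C1: -y1 - y3 ≤ -4
  C2: -y2 - y3 ≤ -5
  y1, y2, y3 ≥ 0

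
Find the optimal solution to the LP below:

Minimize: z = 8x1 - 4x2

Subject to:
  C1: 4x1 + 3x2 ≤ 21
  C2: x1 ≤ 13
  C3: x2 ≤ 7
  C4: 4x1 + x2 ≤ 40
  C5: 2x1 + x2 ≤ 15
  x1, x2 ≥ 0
x1 = 0, x2 = 7, z = -28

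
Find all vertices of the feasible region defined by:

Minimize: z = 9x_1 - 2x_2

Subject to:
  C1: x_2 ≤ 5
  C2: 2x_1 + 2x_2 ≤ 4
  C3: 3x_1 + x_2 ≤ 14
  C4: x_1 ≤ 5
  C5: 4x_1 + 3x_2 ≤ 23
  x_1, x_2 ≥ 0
Each vertex is the intersection of two constraint boundaries that also satisfies all remaining constraints:
  x_1 = 0 and x_2 = 0 → (0, 0)
  2x_1 + 2x_2 = 4 and x_2 = 0 → (2, 0)
  2x_1 + 2x_2 = 4 and x_1 = 0 → (0, 2)

Vertices: (0, 0), (2, 0), (0, 2)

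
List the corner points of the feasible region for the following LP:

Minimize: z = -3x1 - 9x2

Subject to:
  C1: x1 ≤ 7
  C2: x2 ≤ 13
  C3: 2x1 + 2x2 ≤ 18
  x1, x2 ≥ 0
Each vertex is the intersection of two constraint boundaries that also satisfies all remaining constraints:
  x1 = 0 and x2 = 0 → (0, 0)
  x1 = 7 and x2 = 0 → (7, 0)
  x1 = 7 and 2x1 + 2x2 = 18 → (7, 2)
  2x1 + 2x2 = 18 and x1 = 0 → (0, 9)

Vertices: (0, 0), (7, 0), (7, 2), (0, 9)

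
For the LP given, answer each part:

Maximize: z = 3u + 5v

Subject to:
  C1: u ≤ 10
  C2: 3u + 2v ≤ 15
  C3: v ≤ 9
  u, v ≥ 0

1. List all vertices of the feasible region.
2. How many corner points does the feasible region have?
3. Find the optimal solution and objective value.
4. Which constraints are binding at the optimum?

1. (0, 0), (5, 0), (0, 7.5)
2. 3
3. u = 0, v = 7.5, z = 37.5
4. C2, u ≥ 0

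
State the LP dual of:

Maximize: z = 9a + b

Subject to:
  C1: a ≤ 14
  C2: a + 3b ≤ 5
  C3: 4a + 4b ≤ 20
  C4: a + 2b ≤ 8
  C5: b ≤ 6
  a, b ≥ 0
Minimize: z = 14y1 + 5y2 + 20y3 + 8y4 + 6y5

Subject to:
  C1: -y1 - y2 - 4y3 - y4 ≤ -9
  C2: -3y2 - 4y3 - 2y4 - y5 ≤ -1
  y1, y2, y3, y4, y5 ≥ 0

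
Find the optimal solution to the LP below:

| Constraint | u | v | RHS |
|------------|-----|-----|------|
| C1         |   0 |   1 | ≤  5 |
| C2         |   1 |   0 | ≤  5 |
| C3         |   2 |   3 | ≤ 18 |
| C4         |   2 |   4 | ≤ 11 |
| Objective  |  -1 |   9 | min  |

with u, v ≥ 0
u = 5, v = 0, z = -5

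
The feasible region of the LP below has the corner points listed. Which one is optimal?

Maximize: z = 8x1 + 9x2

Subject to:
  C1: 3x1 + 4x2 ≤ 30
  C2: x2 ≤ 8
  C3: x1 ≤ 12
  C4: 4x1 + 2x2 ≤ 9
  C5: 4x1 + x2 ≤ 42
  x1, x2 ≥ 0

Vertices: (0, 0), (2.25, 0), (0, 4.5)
(0, 4.5) with z = 40.5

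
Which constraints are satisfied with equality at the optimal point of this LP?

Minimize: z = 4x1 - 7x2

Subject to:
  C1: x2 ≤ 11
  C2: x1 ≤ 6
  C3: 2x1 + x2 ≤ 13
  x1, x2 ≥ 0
Optimal: x1 = 0, x2 = 11
Slack at optimum:
  C1: slack = 0 (binding)
  C2: slack = 6
  C3: slack = 2
  x1 ≥ 0: x1 = 0 (binding)
  x2 ≥ 0: x2 = 11
Binding constraints: C1, x1 ≥ 0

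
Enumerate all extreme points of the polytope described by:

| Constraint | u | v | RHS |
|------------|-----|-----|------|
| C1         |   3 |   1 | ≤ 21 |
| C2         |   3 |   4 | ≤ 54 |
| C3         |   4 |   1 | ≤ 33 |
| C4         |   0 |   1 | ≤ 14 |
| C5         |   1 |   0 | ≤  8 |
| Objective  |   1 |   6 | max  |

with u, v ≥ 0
Each vertex is the intersection of two constraint boundaries that also satisfies all remaining constraints:
  u = 0 and v = 0 → (0, 0)
  3u + v = 21 and v = 0 → (7, 0)
  3u + v = 21 and 3u + 4v = 54 → (3.333, 11)
  3u + 4v = 54 and u = 0 → (0, 13.5)

Vertices: (0, 0), (7, 0), (3.333, 11), (0, 13.5)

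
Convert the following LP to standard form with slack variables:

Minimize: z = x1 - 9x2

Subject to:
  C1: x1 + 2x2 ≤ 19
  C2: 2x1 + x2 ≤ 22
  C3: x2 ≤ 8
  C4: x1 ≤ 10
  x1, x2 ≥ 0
min z = x1 - 9x2

s.t.
  x1 + 2x2 + s1 = 19
  2x1 + x2 + s2 = 22
  x2 + s3 = 8
  x1 + s4 = 10
  x1, x2, s1, s2, s3, s4 ≥ 0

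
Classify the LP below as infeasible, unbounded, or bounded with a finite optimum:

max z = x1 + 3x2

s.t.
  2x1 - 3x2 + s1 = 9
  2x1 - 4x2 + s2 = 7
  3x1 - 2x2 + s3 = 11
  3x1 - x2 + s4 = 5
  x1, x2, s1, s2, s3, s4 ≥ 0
Feasible point: (0, 0) satisfies every constraint, so the LP is feasible.
Direction d = (0, 1): for each constraint row a, a·d ≤ 0 —
  (2)(0) + (-3)(1) = -3 ≤ 0
  (2)(0) + (-4)(1) = -4 ≤ 0
  (3)(0) + (-2)(1) = -2 ≤ 0
  (3)(0) + (-1)(1) = -1 ≤ 0
and d ≥ 0, so (0, 0) + t·d stays feasible for every t ≥ 0. Along this ray z = x1 + 3x2 changes by 3 per unit t, so z → +∞.

Unbounded — the objective can increase without bound over the feasible region.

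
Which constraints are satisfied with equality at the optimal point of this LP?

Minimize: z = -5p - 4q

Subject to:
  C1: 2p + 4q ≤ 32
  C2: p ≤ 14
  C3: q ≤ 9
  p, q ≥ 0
Optimal: p = 14, q = 1
Slack at optimum:
  C1: slack = 0 (binding)
  C2: slack = 0 (binding)
  C3: slack = 8
  p ≥ 0: p = 14
  q ≥ 0: q = 1
Binding constraints: C1, C2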